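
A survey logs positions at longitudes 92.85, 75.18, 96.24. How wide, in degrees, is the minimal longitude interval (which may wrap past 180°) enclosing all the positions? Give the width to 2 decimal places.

21.06°

Sort the longitudes: +75.18°, +92.85°, +96.24°.
Eastward gaps between consecutive values (wrapping around): 17.67°, 3.39°, 338.94°.
Largest gap = 338.94° ⇒ minimal covering band is its complement: 360° − 338.94° = 21.06°.
Band runs from +75.18° eastward to +96.24°.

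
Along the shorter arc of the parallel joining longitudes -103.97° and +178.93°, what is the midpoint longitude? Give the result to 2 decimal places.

Signed shortest Δλ from -103.97° to +178.93° is -77.10°.
Midpoint longitude = -103.97° + (-77.10°)/2 = -103.97° − 38.55° = -142.52°.
(The naïve average (-103.97 + +178.93)/2 = 37.48° is on the wrong side of the globe.)

-142.52°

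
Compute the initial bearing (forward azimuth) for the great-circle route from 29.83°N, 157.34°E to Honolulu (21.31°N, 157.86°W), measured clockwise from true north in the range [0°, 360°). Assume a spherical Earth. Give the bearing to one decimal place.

91.2°

Δλ = -157.86 − 157.34 = -315.20°; wrapped into (−180°, 180°]: 44.80°.
θ = atan2( sin Δλ · cos φ₂ , cos φ₁ · sin φ₂ − sin φ₁ · cos φ₂ · cos Δλ )
  = atan2(0.65646, -0.01356) = 91.184° → normalised to [0°, 360°): 91.184°.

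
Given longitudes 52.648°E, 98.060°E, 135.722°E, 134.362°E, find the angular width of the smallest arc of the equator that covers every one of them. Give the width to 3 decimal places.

83.074°

Sort the longitudes: +52.648°, +98.060°, +134.362°, +135.722°.
Eastward gaps between consecutive values (wrapping around): 45.412°, 36.302°, 1.360°, 276.926°.
Largest gap = 276.926° ⇒ minimal covering band is its complement: 360° − 276.926° = 83.074°.
Band runs from +52.648° eastward to +135.722°.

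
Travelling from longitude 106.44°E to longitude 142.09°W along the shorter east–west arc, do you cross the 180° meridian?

Yes

Naïve |-142.09 − 106.44| = 248.53° > 180°, so the shorter arc goes the other way round — across 180°.
Signed shortest Δλ = ((-142.09 − 106.44 + 180) mod 360) − 180 = 111.47°.
Going east by 111.47° from +106.44° passes through 180° before reaching -142.09°.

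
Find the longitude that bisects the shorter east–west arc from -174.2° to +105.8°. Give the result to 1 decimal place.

+145.8°

Signed shortest Δλ from -174.2° to +105.8° is -80.0°.
Midpoint longitude = -174.2° + (-80.0°)/2 = -174.2° − 40.0° = -214.2°.
Normalise into (−180°, 180°]: +145.8°.
(The naïve average (-174.2 + +105.8)/2 = -34.2° is on the wrong side of the globe.)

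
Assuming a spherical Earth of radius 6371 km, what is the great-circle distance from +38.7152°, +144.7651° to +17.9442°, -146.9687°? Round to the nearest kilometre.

Δλ = -146.9687 − 144.7651 = -291.7338°; wrapped into (−180°, 180°]: 68.2662°.
Δφ = 17.9442 − 38.7152 = -20.7710°.
a = sin²(Δφ/2) + cos φ₁ · cos φ₂ · sin²(Δλ/2) = 0.266216.
c = 2·atan2(√a, √(1−a)) = 1.08426 rad → d = 6371·c ≈ 6907.81 km.

6908 km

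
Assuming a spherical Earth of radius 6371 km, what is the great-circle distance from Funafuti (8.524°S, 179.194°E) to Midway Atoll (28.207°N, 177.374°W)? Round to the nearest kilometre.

Δλ = -177.374 − 179.194 = -356.568°; wrapped into (−180°, 180°]: 3.432°.
Δφ = 28.207 − -8.524 = 36.731°.
a = sin²(Δφ/2) + cos φ₁ · cos φ₂ · sin²(Δλ/2) = 0.100055.
c = 2·atan2(√a, √(1−a)) = 0.64369 rad → d = 6371·c ≈ 4100.92 km.

4101 km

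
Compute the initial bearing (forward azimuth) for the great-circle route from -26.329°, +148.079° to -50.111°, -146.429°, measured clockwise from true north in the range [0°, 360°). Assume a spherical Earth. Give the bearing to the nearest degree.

134°

Δλ = -146.429 − 148.079 = -294.508°; wrapped into (−180°, 180°]: 65.492°.
θ = atan2( sin Δλ · cos φ₂ , cos φ₁ · sin φ₂ − sin φ₁ · cos φ₂ · cos Δλ )
  = atan2(0.58352, -0.56970) = 134.313° → normalised to [0°, 360°): 134.313°.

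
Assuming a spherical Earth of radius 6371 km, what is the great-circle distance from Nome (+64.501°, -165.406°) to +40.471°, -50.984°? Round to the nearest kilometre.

7031 km

Δλ = -50.984 − -165.406 = 114.422°.
Δφ = 40.471 − 64.501 = -24.030°.
a = sin²(Δφ/2) + cos φ₁ · cos φ₂ · sin²(Δλ/2) = 0.274782.
c = 2·atan2(√a, √(1−a)) = 1.10354 rad → d = 6371·c ≈ 7030.67 km.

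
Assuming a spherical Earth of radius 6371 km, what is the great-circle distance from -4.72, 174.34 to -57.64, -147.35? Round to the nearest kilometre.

6759 km

Δλ = -147.35 − 174.34 = -321.69°; wrapped into (−180°, 180°]: 38.31°.
Δφ = -57.64 − -4.72 = -52.92°.
a = sin²(Δφ/2) + cos φ₁ · cos φ₂ · sin²(Δλ/2) = 0.255967.
c = 2·atan2(√a, √(1−a)) = 1.06092 rad → d = 6371·c ≈ 6759.14 km.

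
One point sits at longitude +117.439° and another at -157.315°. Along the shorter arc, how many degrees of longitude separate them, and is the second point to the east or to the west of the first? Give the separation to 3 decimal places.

Raw difference: -157.315 − 117.439 = -274.754°.
Normalise into (−180°, 180°]: -274.754° + 360° = 85.246°.
Positive ⇒ the second point lies to the east; separation 85.246°.

85.246° east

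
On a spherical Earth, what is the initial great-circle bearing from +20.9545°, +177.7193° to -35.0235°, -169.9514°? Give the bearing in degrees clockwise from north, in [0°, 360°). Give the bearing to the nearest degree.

Δλ = -169.9514 − 177.7193 = -347.6707°; wrapped into (−180°, 180°]: 12.3293°.
θ = atan2( sin Δλ · cos φ₂ , cos φ₁ · sin φ₂ − sin φ₁ · cos φ₂ · cos Δλ )
  = atan2(0.17486, -0.82207) = 167.992° → normalised to [0°, 360°): 167.992°.

168°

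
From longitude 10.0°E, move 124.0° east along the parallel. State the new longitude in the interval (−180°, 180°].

Start at +10.0°; shift +124.0° → +134.0°.
+134.0° already lies in (−180°, 180°].

134.0°E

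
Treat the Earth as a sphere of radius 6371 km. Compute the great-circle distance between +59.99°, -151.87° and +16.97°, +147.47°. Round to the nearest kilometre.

6766 km

Δλ = 147.47 − -151.87 = 299.34°; wrapped into (−180°, 180°]: -60.66°.
Δφ = 16.97 − 59.99 = -43.02°.
a = sin²(Δφ/2) + cos φ₁ · cos φ₂ · sin²(Δλ/2) = 0.256430.
c = 2·atan2(√a, √(1−a)) = 1.06198 rad → d = 6371·c ≈ 6765.90 km.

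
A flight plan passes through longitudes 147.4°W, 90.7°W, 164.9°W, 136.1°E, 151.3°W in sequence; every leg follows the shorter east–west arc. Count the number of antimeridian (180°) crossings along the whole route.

Leg 1: -147.4° → -90.7°, shortest Δλ = 56.7° (east) — does not cross 180°.
Leg 2: -90.7° → -164.9°, shortest Δλ = -74.2° (west) — does not cross 180°.
Leg 3: -164.9° → +136.1°, shortest Δλ = -59.0° (west) — crosses 180°.
Leg 4: +136.1° → -151.3°, shortest Δλ = 72.6° (east) — crosses 180°.
Total crossings: 2.

2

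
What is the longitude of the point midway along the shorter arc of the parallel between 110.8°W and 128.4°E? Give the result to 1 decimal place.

171.2°W

Signed shortest Δλ from -110.8° to +128.4° is -120.8°.
Midpoint longitude = -110.8° + (-120.8°)/2 = -110.8° − 60.4° = -171.2°.
(The naïve average (-110.8 + +128.4)/2 = 8.8° is on the wrong side of the globe.)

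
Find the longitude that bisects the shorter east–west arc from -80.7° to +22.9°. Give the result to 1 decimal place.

Signed shortest Δλ from -80.7° to +22.9° is +103.6°.
Midpoint longitude = -80.7° + (+103.6°)/2 = -80.7° + 51.8° = -28.9°.

-28.9°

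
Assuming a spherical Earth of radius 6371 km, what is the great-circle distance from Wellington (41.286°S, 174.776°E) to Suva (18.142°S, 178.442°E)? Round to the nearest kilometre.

2597 km

Δλ = 178.442 − 174.776 = 3.666°.
Δφ = -18.142 − -41.286 = 23.144°.
a = sin²(Δφ/2) + cos φ₁ · cos φ₂ · sin²(Δλ/2) = 0.040971.
c = 2·atan2(√a, √(1−a)) = 0.40764 rad → d = 6371·c ≈ 2597.08 km.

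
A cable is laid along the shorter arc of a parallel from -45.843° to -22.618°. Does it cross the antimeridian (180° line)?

Signed shortest Δλ = ((-22.618 − -45.843 + 180) mod 360) − 180 = 23.225°.
Going east by 23.225° from -45.843° reaches -22.618° without touching 180°.

No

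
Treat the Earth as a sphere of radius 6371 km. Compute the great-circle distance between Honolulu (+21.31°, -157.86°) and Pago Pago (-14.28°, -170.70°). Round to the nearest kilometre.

Δλ = -170.70 − -157.86 = -12.84°.
Δφ = -14.28 − 21.31 = -35.59°.
a = sin²(Δφ/2) + cos φ₁ · cos φ₂ · sin²(Δλ/2) = 0.104687.
c = 2·atan2(√a, √(1−a)) = 0.65897 rad → d = 6371·c ≈ 4198.27 km.

4198 km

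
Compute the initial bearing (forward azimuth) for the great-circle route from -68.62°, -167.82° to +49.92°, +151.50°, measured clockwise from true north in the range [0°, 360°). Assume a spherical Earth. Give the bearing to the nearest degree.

330°

Δλ = 151.50 − -167.82 = 319.32°; wrapped into (−180°, 180°]: -40.68°.
θ = atan2( sin Δλ · cos φ₂ , cos φ₁ · sin φ₂ − sin φ₁ · cos φ₂ · cos Δλ )
  = atan2(-0.41969, 0.73361) = -29.773° → normalised to [0°, 360°): 330.227°.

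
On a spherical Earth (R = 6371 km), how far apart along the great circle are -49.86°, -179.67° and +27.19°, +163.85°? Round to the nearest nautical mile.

Δλ = 163.85 − -179.67 = 343.52°; wrapped into (−180°, 180°]: -16.48°.
Δφ = 27.19 − -49.86 = 77.05°.
a = sin²(Δφ/2) + cos φ₁ · cos φ₂ · sin²(Δλ/2) = 0.399728.
c = 2·atan2(√a, √(1−a)) = 1.36888 rad → d = 6371·c ≈ 8721.16 km ≈ 4709.05 nmi.

4709 nmi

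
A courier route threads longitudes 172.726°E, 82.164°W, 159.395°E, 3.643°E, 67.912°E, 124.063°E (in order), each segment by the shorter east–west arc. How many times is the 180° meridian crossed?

Leg 1: +172.726° → -82.164°, shortest Δλ = 105.11° (east) — crosses 180°.
Leg 2: -82.164° → +159.395°, shortest Δλ = -118.441° (west) — crosses 180°.
Leg 3: +159.395° → +3.643°, shortest Δλ = -155.752° (west) — does not cross 180°.
Leg 4: +3.643° → +67.912°, shortest Δλ = 64.269° (east) — does not cross 180°.
Leg 5: +67.912° → +124.063°, shortest Δλ = 56.151° (east) — does not cross 180°.
Total crossings: 2.

2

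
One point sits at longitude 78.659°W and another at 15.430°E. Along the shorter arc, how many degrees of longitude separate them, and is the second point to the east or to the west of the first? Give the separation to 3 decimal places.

Raw difference: 15.430 − -78.659 = 94.089°.
Normalise into (−180°, 180°]: 94.089° stays 94.089°.
Positive ⇒ the second point lies to the east; separation 94.089°.

94.089° east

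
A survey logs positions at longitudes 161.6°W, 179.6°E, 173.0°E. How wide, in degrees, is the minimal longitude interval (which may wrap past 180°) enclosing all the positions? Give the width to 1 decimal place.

Sort the longitudes: -161.6°, +173.0°, +179.6°.
Eastward gaps between consecutive values (wrapping around): 334.6°, 6.6°, 18.8°.
Largest gap = 334.6° ⇒ minimal covering band is its complement: 360° − 334.6° = 25.4°.
Band runs from +173.0° eastward to -161.6°, crossing the antimeridian.

25.4°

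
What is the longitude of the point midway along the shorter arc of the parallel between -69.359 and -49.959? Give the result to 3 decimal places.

-59.659°

Signed shortest Δλ from -69.359° to -49.959° is +19.400°.
Midpoint longitude = -69.359° + (+19.400°)/2 = -69.359° + 9.700° = -59.659°.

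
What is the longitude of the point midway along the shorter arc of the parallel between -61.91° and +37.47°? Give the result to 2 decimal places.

-12.22°

Signed shortest Δλ from -61.91° to +37.47° is +99.38°.
Midpoint longitude = -61.91° + (+99.38°)/2 = -61.91° + 49.69° = -12.22°.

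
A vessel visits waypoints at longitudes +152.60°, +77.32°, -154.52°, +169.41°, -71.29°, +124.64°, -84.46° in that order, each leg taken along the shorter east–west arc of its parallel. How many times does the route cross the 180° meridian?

5

Leg 1: +152.60° → +77.32°, shortest Δλ = -75.28° (west) — does not cross 180°.
Leg 2: +77.32° → -154.52°, shortest Δλ = 128.16° (east) — crosses 180°.
Leg 3: -154.52° → +169.41°, shortest Δλ = -36.07° (west) — crosses 180°.
Leg 4: +169.41° → -71.29°, shortest Δλ = 119.3° (east) — crosses 180°.
Leg 5: -71.29° → +124.64°, shortest Δλ = -164.07° (west) — crosses 180°.
Leg 6: +124.64° → -84.46°, shortest Δλ = 150.9° (east) — crosses 180°.
Total crossings: 5.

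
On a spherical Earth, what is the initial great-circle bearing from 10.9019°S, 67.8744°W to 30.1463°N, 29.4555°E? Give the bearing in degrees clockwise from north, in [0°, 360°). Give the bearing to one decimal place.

Δλ = 29.4555 − -67.8744 = 97.3299°.
θ = atan2( sin Δλ · cos φ₂ , cos φ₁ · sin φ₂ − sin φ₁ · cos φ₂ · cos Δλ )
  = atan2(0.85768, 0.47228) = 61.161° → normalised to [0°, 360°): 61.161°.

61.2°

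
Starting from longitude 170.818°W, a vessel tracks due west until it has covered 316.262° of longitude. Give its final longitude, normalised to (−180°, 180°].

127.080°W

Start at -170.818°; shift −316.262° → -487.080°.
-487.080° lies outside (−180°, 180°]; add 360° → -127.080°.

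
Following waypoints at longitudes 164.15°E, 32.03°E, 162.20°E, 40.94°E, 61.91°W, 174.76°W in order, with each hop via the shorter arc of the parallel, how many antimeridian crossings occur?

Leg 1: +164.15° → +32.03°, shortest Δλ = -132.12° (west) — does not cross 180°.
Leg 2: +32.03° → +162.20°, shortest Δλ = 130.17° (east) — does not cross 180°.
Leg 3: +162.20° → +40.94°, shortest Δλ = -121.26° (west) — does not cross 180°.
Leg 4: +40.94° → -61.91°, shortest Δλ = -102.85° (west) — does not cross 180°.
Leg 5: -61.91° → -174.76°, shortest Δλ = -112.85° (west) — does not cross 180°.
Total crossings: 0.

0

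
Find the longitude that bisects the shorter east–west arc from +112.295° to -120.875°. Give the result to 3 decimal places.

+175.710°

Signed shortest Δλ from +112.295° to -120.875° is +126.830°.
Midpoint longitude = +112.295° + (+126.830°)/2 = +112.295° + 63.415° = +175.710°.
(The naïve average (+112.295 + -120.875)/2 = -4.29° is on the wrong side of the globe.)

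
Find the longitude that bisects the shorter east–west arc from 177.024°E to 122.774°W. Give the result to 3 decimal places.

152.875°W

Signed shortest Δλ from +177.024° to -122.774° is +60.202°.
Midpoint longitude = +177.024° + (+60.202°)/2 = +177.024° + 30.101° = +207.125°.
Normalise into (−180°, 180°]: -152.875°.
(The naïve average (+177.024 + -122.774)/2 = 27.125° is on the wrong side of the globe.)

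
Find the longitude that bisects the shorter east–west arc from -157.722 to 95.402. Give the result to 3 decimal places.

Signed shortest Δλ from -157.722° to +95.402° is -106.876°.
Midpoint longitude = -157.722° + (-106.876°)/2 = -157.722° − 53.438° = -211.160°.
Normalise into (−180°, 180°]: +148.840°.
(The naïve average (-157.722 + +95.402)/2 = -31.16° is on the wrong side of the globe.)

+148.840°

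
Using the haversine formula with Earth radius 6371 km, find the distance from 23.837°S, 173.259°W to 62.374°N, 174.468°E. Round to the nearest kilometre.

Δλ = 174.468 − -173.259 = 347.727°; wrapped into (−180°, 180°]: -12.273°.
Δφ = 62.374 − -23.837 = 86.211°.
a = sin²(Δφ/2) + cos φ₁ · cos φ₂ · sin²(Δλ/2) = 0.471806.
c = 2·atan2(√a, √(1−a)) = 1.51438 rad → d = 6371·c ≈ 9648.10 km.

9648 km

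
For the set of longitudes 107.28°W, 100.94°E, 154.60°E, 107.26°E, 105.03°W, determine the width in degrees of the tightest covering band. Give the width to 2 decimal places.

Sort the longitudes: -107.28°, -105.03°, +100.94°, +107.26°, +154.60°.
Eastward gaps between consecutive values (wrapping around): 2.25°, 205.97°, 6.32°, 47.34°, 98.12°.
Largest gap = 205.97° ⇒ minimal covering band is its complement: 360° − 205.97° = 154.03°.
Band runs from +100.94° eastward to -105.03°, crossing the antimeridian.

154.03°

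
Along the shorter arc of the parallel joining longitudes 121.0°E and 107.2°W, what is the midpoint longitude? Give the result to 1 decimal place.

173.1°W

Signed shortest Δλ from +121.0° to -107.2° is +131.8°.
Midpoint longitude = +121.0° + (+131.8°)/2 = +121.0° + 65.9° = +186.9°.
Normalise into (−180°, 180°]: -173.1°.
(The naïve average (+121.0 + -107.2)/2 = 6.9° is on the wrong side of the globe.)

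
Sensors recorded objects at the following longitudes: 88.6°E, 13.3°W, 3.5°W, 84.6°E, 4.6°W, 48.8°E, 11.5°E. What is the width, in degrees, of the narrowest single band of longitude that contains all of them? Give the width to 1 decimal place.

Sort the longitudes: -13.3°, -4.6°, -3.5°, +11.5°, +48.8°, +84.6°, +88.6°.
Eastward gaps between consecutive values (wrapping around): 8.7°, 1.1°, 15.0°, 37.3°, 35.8°, 4.0°, 258.1°.
Largest gap = 258.1° ⇒ minimal covering band is its complement: 360° − 258.1° = 101.9°.
Band runs from -13.3° eastward to +88.6°.

101.9°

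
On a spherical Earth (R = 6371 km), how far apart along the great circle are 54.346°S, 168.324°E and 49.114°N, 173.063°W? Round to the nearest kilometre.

11635 km

Δλ = -173.063 − 168.324 = -341.387°; wrapped into (−180°, 180°]: 18.613°.
Δφ = 49.114 − -54.346 = 103.460°.
a = sin²(Δφ/2) + cos φ₁ · cos φ₂ · sin²(Δλ/2) = 0.626361.
c = 2·atan2(√a, √(1−a)) = 1.82629 rad → d = 6371·c ≈ 11635.29 km.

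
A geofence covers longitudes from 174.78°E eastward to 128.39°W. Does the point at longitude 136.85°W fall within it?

Band width going east from +174.78° to -128.39°: ((-128.39 − 174.78) mod 360) = 56.83°.
Offset of -136.85° east of the west edge: ((-136.85 − 174.78) mod 360) = 48.37°.
48.37° ≤ 56.83° ⇒ inside.

Yes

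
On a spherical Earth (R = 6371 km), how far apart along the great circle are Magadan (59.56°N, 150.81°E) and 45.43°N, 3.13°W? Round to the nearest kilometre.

8101 km

Δλ = -3.13 − 150.81 = -153.94°.
Δφ = 45.43 − 59.56 = -14.13°.
a = sin²(Δφ/2) + cos φ₁ · cos φ₂ · sin²(Δλ/2) = 0.352601.
c = 2·atan2(√a, √(1−a)) = 1.27155 rad → d = 6371·c ≈ 8101.06 km.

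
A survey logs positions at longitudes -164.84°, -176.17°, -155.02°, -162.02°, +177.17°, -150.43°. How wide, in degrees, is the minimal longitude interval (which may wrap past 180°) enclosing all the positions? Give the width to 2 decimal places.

32.40°

Sort the longitudes: -176.17°, -164.84°, -162.02°, -155.02°, -150.43°, +177.17°.
Eastward gaps between consecutive values (wrapping around): 11.33°, 2.82°, 7.00°, 4.59°, 327.60°, 6.66°.
Largest gap = 327.60° ⇒ minimal covering band is its complement: 360° − 327.60° = 32.40°.
Band runs from +177.17° eastward to -150.43°, crossing the antimeridian.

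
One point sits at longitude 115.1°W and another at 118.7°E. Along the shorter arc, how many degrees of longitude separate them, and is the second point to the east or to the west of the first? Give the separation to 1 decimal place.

Raw difference: 118.7 − -115.1 = 233.8°.
Normalise into (−180°, 180°]: 233.8° − 360° = -126.2°.
Negative ⇒ the second point lies to the west; separation 126.2°.

126.2° west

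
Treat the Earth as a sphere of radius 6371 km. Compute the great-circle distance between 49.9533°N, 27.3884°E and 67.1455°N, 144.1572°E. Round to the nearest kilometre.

5964 km

Δλ = 144.1572 − 27.3884 = 116.7688°.
Δφ = 67.1455 − 49.9533 = 17.1922°.
a = sin²(Δφ/2) + cos φ₁ · cos φ₂ · sin²(Δλ/2) = 0.203564.
c = 2·atan2(√a, √(1−a)) = 0.93618 rad → d = 6371·c ≈ 5964.38 km.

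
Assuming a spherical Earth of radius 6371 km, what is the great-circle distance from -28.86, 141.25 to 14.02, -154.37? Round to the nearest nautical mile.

4533 nmi

Δλ = -154.37 − 141.25 = -295.62°; wrapped into (−180°, 180°]: 64.38°.
Δφ = 14.02 − -28.86 = 42.88°.
a = sin²(Δφ/2) + cos φ₁ · cos φ₂ · sin²(Δλ/2) = 0.374758.
c = 2·atan2(√a, √(1−a)) = 1.31762 rad → d = 6371·c ≈ 8394.53 km ≈ 4532.68 nmi.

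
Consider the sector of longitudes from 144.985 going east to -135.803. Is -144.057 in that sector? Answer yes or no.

Band width going east from +144.985° to -135.803°: ((-135.803 − 144.985) mod 360) = 79.212°.
Offset of -144.057° east of the west edge: ((-144.057 − 144.985) mod 360) = 70.958°.
70.958° ≤ 79.212° ⇒ inside.

Yes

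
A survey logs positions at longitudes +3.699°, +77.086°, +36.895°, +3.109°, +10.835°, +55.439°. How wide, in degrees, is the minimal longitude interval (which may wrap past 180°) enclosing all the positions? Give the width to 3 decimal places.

73.977°

Sort the longitudes: +3.109°, +3.699°, +10.835°, +36.895°, +55.439°, +77.086°.
Eastward gaps between consecutive values (wrapping around): 0.590°, 7.136°, 26.060°, 18.544°, 21.647°, 286.023°.
Largest gap = 286.023° ⇒ minimal covering band is its complement: 360° − 286.023° = 73.977°.
Band runs from +3.109° eastward to +77.086°.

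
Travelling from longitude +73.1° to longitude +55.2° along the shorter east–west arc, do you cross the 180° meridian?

Signed shortest Δλ = ((55.2 − 73.1 + 180) mod 360) − 180 = -17.9°.
Going west by 17.9° from +73.1° reaches +55.2° without touching 180°.

No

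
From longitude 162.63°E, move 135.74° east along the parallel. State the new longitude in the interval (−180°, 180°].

61.63°W

Start at +162.63°; shift +135.74° → +298.37°.
+298.37° lies outside (−180°, 180°]; subtract 360° → -61.63°.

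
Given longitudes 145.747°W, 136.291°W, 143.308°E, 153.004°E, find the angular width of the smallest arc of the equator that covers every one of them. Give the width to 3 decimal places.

Sort the longitudes: -145.747°, -136.291°, +143.308°, +153.004°.
Eastward gaps between consecutive values (wrapping around): 9.456°, 279.599°, 9.696°, 61.249°.
Largest gap = 279.599° ⇒ minimal covering band is its complement: 360° − 279.599° = 80.401°.
Band runs from +143.308° eastward to -136.291°, crossing the antimeridian.

80.401°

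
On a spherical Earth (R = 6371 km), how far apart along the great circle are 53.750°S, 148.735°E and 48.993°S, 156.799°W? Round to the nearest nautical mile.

Δλ = -156.799 − 148.735 = -305.534°; wrapped into (−180°, 180°]: 54.466°.
Δφ = -48.993 − -53.750 = 4.757°.
a = sin²(Δφ/2) + cos φ₁ · cos φ₂ · sin²(Δλ/2) = 0.082970.
c = 2·atan2(√a, √(1−a)) = 0.58437 rad → d = 6371·c ≈ 3723.02 km ≈ 2010.27 nmi.

2010 nmi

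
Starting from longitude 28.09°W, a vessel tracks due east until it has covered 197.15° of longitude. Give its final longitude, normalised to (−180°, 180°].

169.06°E

Start at -28.09°; shift +197.15° → +169.06°.
+169.06° already lies in (−180°, 180°].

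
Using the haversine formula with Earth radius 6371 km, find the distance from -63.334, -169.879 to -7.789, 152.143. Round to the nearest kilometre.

Δλ = 152.143 − -169.879 = 322.022°; wrapped into (−180°, 180°]: -37.978°.
Δφ = -7.789 − -63.334 = 55.545°.
a = sin²(Δφ/2) + cos φ₁ · cos φ₂ · sin²(Δλ/2) = 0.264198.
c = 2·atan2(√a, √(1−a)) = 1.07969 rad → d = 6371·c ≈ 6878.69 km.

6879 km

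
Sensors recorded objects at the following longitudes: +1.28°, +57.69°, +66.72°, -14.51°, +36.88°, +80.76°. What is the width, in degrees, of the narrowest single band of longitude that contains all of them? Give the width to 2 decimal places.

95.27°

Sort the longitudes: -14.51°, +1.28°, +36.88°, +57.69°, +66.72°, +80.76°.
Eastward gaps between consecutive values (wrapping around): 15.79°, 35.60°, 20.81°, 9.03°, 14.04°, 264.73°.
Largest gap = 264.73° ⇒ minimal covering band is its complement: 360° − 264.73° = 95.27°.
Band runs from -14.51° eastward to +80.76°.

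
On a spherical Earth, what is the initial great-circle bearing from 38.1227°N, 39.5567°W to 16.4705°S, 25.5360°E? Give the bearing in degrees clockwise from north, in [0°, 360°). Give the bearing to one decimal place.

118.5°

Δλ = 25.5360 − -39.5567 = 65.0927°.
θ = atan2( sin Δλ · cos φ₂ , cos φ₁ · sin φ₂ − sin φ₁ · cos φ₂ · cos Δλ )
  = atan2(0.86977, -0.47237) = 118.506° → normalised to [0°, 360°): 118.506°.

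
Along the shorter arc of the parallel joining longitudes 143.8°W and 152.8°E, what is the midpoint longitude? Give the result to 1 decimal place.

Signed shortest Δλ from -143.8° to +152.8° is -63.4°.
Midpoint longitude = -143.8° + (-63.4°)/2 = -143.8° − 31.7° = -175.5°.
(The naïve average (-143.8 + +152.8)/2 = 4.5° is on the wrong side of the globe.)

175.5°W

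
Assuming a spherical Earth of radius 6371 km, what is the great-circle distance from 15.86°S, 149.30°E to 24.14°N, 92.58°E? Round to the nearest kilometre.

Δλ = 92.58 − 149.30 = -56.72°.
Δφ = 24.14 − -15.86 = 40.00°.
a = sin²(Δφ/2) + cos φ₁ · cos φ₂ · sin²(Δλ/2) = 0.315042.
c = 2·atan2(√a, √(1−a)) = 1.19188 rad → d = 6371·c ≈ 7593.45 km.

7593 km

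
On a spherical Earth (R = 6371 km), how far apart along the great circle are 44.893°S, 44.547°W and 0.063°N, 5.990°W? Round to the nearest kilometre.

6273 km

Δλ = -5.990 − -44.547 = 38.557°.
Δφ = 0.063 − -44.893 = 44.956°.
a = sin²(Δφ/2) + cos φ₁ · cos φ₂ · sin²(Δλ/2) = 0.223398.
c = 2·atan2(√a, √(1−a)) = 0.98459 rad → d = 6371·c ≈ 6272.82 km.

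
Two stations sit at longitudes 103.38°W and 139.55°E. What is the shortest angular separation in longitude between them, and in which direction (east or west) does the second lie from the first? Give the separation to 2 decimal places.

Raw difference: 139.55 − -103.38 = 242.93°.
Normalise into (−180°, 180°]: 242.93° − 360° = -117.07°.
Negative ⇒ the second point lies to the west; separation 117.07°.

117.07° west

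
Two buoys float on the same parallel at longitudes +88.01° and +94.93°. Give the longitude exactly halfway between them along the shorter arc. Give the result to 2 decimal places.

+91.47°

Signed shortest Δλ from +88.01° to +94.93° is +6.92°.
Midpoint longitude = +88.01° + (+6.92°)/2 = +88.01° + 3.46° = +91.47°.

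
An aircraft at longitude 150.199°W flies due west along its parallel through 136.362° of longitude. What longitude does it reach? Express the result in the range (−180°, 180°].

Start at -150.199°; shift −136.362° → -286.561°.
-286.561° lies outside (−180°, 180°]; add 360° → +73.439°.

73.439°E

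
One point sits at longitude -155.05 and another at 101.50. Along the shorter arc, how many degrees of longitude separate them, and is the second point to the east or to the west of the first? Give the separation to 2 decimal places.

Raw difference: 101.50 − -155.05 = 256.55°.
Normalise into (−180°, 180°]: 256.55° − 360° = -103.45°.
Negative ⇒ the second point lies to the west; separation 103.45°.

103.45° west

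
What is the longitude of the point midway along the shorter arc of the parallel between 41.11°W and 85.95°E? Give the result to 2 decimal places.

22.42°E

Signed shortest Δλ from -41.11° to +85.95° is +127.06°.
Midpoint longitude = -41.11° + (+127.06°)/2 = -41.11° + 63.53° = +22.42°.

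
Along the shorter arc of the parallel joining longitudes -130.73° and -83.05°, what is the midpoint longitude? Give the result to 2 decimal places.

-106.89°

Signed shortest Δλ from -130.73° to -83.05° is +47.68°.
Midpoint longitude = -130.73° + (+47.68°)/2 = -130.73° + 23.84° = -106.89°.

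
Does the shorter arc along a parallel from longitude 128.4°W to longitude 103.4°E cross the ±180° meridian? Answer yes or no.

Yes

Naïve |103.4 − -128.4| = 231.8° > 180°, so the shorter arc goes the other way round — across 180°.
Signed shortest Δλ = ((103.4 − -128.4 + 180) mod 360) − 180 = -128.2°.
Going west by 128.2° from -128.4° passes through 180° before reaching +103.4°.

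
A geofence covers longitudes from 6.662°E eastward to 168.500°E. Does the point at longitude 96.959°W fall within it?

Band width going east from +6.662° to +168.500°: ((168.500 − 6.662) mod 360) = 161.838°.
Offset of -96.959° east of the west edge: ((-96.959 − 6.662) mod 360) = 256.379°.
256.379° > 161.838° ⇒ outside.

No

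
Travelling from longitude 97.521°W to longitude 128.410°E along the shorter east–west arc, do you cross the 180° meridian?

Yes

Naïve |128.410 − -97.521| = 225.931° > 180°, so the shorter arc goes the other way round — across 180°.
Signed shortest Δλ = ((128.410 − -97.521 + 180) mod 360) − 180 = -134.069°.
Going west by 134.069° from -97.521° passes through 180° before reaching +128.410°.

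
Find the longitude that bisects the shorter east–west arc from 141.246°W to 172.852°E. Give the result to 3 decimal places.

Signed shortest Δλ from -141.246° to +172.852° is -45.902°.
Midpoint longitude = -141.246° + (-45.902°)/2 = -141.246° − 22.951° = -164.197°.
(The naïve average (-141.246 + +172.852)/2 = 15.803° is on the wrong side of the globe.)

164.197°W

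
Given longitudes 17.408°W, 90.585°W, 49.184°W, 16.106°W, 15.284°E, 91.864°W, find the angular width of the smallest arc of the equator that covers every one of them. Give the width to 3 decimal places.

Sort the longitudes: -91.864°, -90.585°, -49.184°, -17.408°, -16.106°, +15.284°.
Eastward gaps between consecutive values (wrapping around): 1.279°, 41.401°, 31.776°, 1.302°, 31.390°, 252.852°.
Largest gap = 252.852° ⇒ minimal covering band is its complement: 360° − 252.852° = 107.148°.
Band runs from -91.864° eastward to +15.284°.

107.148°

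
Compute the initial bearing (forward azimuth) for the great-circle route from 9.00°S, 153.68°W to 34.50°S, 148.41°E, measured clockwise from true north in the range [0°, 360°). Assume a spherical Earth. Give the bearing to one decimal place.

Δλ = 148.41 − -153.68 = 302.09°; wrapped into (−180°, 180°]: -57.91°.
θ = atan2( sin Δλ · cos φ₂ , cos φ₁ · sin φ₂ − sin φ₁ · cos φ₂ · cos Δλ )
  = atan2(-0.69821, -0.49094) = -125.113° → normalised to [0°, 360°): 234.887°.

234.9°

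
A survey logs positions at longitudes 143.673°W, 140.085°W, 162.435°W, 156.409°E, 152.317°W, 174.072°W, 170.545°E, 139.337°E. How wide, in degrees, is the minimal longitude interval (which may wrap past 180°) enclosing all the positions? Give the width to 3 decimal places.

80.578°

Sort the longitudes: -174.072°, -162.435°, -152.317°, -143.673°, -140.085°, +139.337°, +156.409°, +170.545°.
Eastward gaps between consecutive values (wrapping around): 11.637°, 10.118°, 8.644°, 3.588°, 279.422°, 17.072°, 14.136°, 15.383°.
Largest gap = 279.422° ⇒ minimal covering band is its complement: 360° − 279.422° = 80.578°.
Band runs from +139.337° eastward to -140.085°, crossing the antimeridian.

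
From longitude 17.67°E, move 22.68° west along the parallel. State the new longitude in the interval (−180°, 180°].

Start at +17.67°; shift −22.68° → -5.01°.
-5.01° already lies in (−180°, 180°].

5.01°W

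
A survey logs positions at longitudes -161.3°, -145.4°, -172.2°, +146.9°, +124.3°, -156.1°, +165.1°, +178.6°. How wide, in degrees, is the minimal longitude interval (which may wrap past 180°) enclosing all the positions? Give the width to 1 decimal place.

Sort the longitudes: -172.2°, -161.3°, -156.1°, -145.4°, +124.3°, +146.9°, +165.1°, +178.6°.
Eastward gaps between consecutive values (wrapping around): 10.9°, 5.2°, 10.7°, 269.7°, 22.6°, 18.2°, 13.5°, 9.2°.
Largest gap = 269.7° ⇒ minimal covering band is its complement: 360° − 269.7° = 90.3°.
Band runs from +124.3° eastward to -145.4°, crossing the antimeridian.

90.3°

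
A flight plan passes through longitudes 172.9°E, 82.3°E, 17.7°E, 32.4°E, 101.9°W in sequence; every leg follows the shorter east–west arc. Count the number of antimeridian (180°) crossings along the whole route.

Leg 1: +172.9° → +82.3°, shortest Δλ = -90.6° (west) — does not cross 180°.
Leg 2: +82.3° → +17.7°, shortest Δλ = -64.6° (west) — does not cross 180°.
Leg 3: +17.7° → +32.4°, shortest Δλ = 14.7° (east) — does not cross 180°.
Leg 4: +32.4° → -101.9°, shortest Δλ = -134.3° (west) — does not cross 180°.
Total crossings: 0.

0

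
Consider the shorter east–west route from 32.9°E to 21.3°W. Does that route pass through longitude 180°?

No

Signed shortest Δλ = ((-21.3 − 32.9 + 180) mod 360) − 180 = -54.2°.
Going west by 54.2° from +32.9° reaches -21.3° without touching 180°.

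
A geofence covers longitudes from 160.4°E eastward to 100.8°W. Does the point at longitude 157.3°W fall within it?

Band width going east from +160.4° to -100.8°: ((-100.8 − 160.4) mod 360) = 98.8°.
Offset of -157.3° east of the west edge: ((-157.3 − 160.4) mod 360) = 42.3°.
42.3° ≤ 98.8° ⇒ inside.

Yes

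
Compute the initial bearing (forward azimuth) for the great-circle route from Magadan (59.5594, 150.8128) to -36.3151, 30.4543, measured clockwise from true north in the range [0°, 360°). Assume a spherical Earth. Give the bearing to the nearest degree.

Δλ = 30.4543 − 150.8128 = -120.3585°.
θ = atan2( sin Δλ · cos φ₂ , cos φ₁ · sin φ₂ − sin φ₁ · cos φ₂ · cos Δλ )
  = atan2(-0.69528, 0.05106) = -85.800° → normalised to [0°, 360°): 274.200°.

274°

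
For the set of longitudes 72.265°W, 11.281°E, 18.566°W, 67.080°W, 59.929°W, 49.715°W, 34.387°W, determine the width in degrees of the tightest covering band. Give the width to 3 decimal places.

83.546°

Sort the longitudes: -72.265°, -67.080°, -59.929°, -49.715°, -34.387°, -18.566°, +11.281°.
Eastward gaps between consecutive values (wrapping around): 5.185°, 7.151°, 10.214°, 15.328°, 15.821°, 29.847°, 276.454°.
Largest gap = 276.454° ⇒ minimal covering band is its complement: 360° − 276.454° = 83.546°.
Band runs from -72.265° eastward to +11.281°.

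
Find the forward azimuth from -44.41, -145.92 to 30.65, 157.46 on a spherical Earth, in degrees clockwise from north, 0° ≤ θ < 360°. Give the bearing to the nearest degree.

314°

Δλ = 157.46 − -145.92 = 303.38°; wrapped into (−180°, 180°]: -56.62°.
θ = atan2( sin Δλ · cos φ₂ , cos φ₁ · sin φ₂ − sin φ₁ · cos φ₂ · cos Δλ )
  = atan2(-0.71838, 0.69540) = -45.931° → normalised to [0°, 360°): 314.069°.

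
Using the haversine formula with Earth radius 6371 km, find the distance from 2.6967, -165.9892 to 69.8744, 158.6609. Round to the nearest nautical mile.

4267 nmi

Δλ = 158.6609 − -165.9892 = 324.6501°; wrapped into (−180°, 180°]: -35.3499°.
Δφ = 69.8744 − 2.6967 = 67.1777°.
a = sin²(Δφ/2) + cos φ₁ · cos φ₂ · sin²(Δλ/2) = 0.337746.
c = 2·atan2(√a, √(1−a)) = 1.24030 rad → d = 6371·c ≈ 7901.98 km ≈ 4266.73 nmi.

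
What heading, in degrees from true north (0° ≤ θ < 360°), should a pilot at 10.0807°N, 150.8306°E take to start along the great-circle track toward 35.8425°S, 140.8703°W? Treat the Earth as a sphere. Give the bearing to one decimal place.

Δλ = -140.8703 − 150.8306 = -291.7009°; wrapped into (−180°, 180°]: 68.2991°.
θ = atan2( sin Δλ · cos φ₂ , cos φ₁ · sin φ₂ − sin φ₁ · cos φ₂ · cos Δλ )
  = atan2(0.75318, -0.62898) = 129.866° → normalised to [0°, 360°): 129.866°.

129.9°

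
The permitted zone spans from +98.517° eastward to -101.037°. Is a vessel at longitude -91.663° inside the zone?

Band width going east from +98.517° to -101.037°: ((-101.037 − 98.517) mod 360) = 160.446°.
Offset of -91.663° east of the west edge: ((-91.663 − 98.517) mod 360) = 169.820°.
169.820° > 160.446° ⇒ outside.

No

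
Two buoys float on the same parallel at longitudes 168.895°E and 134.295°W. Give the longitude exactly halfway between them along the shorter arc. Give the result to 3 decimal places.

162.700°W

Signed shortest Δλ from +168.895° to -134.295° is +56.810°.
Midpoint longitude = +168.895° + (+56.810°)/2 = +168.895° + 28.405° = +197.300°.
Normalise into (−180°, 180°]: -162.700°.
(The naïve average (+168.895 + -134.295)/2 = 17.3° is on the wrong side of the globe.)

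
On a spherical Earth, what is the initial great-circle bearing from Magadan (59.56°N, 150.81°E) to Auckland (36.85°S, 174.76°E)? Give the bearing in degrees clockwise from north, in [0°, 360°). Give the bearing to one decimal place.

Δλ = 174.76 − 150.81 = 23.95°.
θ = atan2( sin Δλ · cos φ₂ , cos φ₁ · sin φ₂ − sin φ₁ · cos φ₂ · cos Δλ )
  = atan2(0.32484, -0.93435) = 160.829° → normalised to [0°, 360°): 160.829°.

160.8°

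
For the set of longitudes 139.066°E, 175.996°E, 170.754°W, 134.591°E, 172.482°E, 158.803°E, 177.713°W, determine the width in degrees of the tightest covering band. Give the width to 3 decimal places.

54.655°

Sort the longitudes: -177.713°, -170.754°, +134.591°, +139.066°, +158.803°, +172.482°, +175.996°.
Eastward gaps between consecutive values (wrapping around): 6.959°, 305.345°, 4.475°, 19.737°, 13.679°, 3.514°, 6.291°.
Largest gap = 305.345° ⇒ minimal covering band is its complement: 360° − 305.345° = 54.655°.
Band runs from +134.591° eastward to -170.754°, crossing the antimeridian.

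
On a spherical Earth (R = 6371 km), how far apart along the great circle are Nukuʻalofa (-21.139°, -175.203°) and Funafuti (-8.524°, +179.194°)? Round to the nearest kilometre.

1526 km

Δλ = 179.194 − -175.203 = 354.397°; wrapped into (−180°, 180°]: -5.603°.
Δφ = -8.524 − -21.139 = 12.615°.
a = sin²(Δφ/2) + cos φ₁ · cos φ₂ · sin²(Δλ/2) = 0.014274.
c = 2·atan2(√a, √(1−a)) = 0.23952 rad → d = 6371·c ≈ 1525.96 km.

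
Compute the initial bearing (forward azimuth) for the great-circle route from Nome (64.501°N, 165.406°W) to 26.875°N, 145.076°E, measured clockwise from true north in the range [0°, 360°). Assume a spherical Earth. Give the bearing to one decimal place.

244.2°

Δλ = 145.076 − -165.406 = 310.482°; wrapped into (−180°, 180°]: -49.518°.
θ = atan2( sin Δλ · cos φ₂ , cos φ₁ · sin φ₂ − sin φ₁ · cos φ₂ · cos Δλ )
  = atan2(-0.67846, -0.32808) = -115.807° → normalised to [0°, 360°): 244.193°.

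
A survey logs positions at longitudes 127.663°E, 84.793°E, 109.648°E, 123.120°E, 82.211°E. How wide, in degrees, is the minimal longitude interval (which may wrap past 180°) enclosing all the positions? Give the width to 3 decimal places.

Sort the longitudes: +82.211°, +84.793°, +109.648°, +123.120°, +127.663°.
Eastward gaps between consecutive values (wrapping around): 2.582°, 24.855°, 13.472°, 4.543°, 314.548°.
Largest gap = 314.548° ⇒ minimal covering band is its complement: 360° − 314.548° = 45.452°.
Band runs from +82.211° eastward to +127.663°.

45.452°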